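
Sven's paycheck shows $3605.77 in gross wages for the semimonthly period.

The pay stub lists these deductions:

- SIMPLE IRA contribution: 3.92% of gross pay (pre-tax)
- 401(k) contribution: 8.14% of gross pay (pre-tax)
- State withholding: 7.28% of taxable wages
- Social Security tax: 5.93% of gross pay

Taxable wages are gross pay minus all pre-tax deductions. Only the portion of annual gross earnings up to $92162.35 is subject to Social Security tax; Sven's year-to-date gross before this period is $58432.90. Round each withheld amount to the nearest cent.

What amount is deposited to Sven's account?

SIMPLE IRA contribution: $3605.77 × 0.0392 = $141.35
401(k) contribution: $3605.77 × 0.0814 = $293.51
Pre-tax total = $141.35 + $293.51 = $434.86
Taxable wages = $3605.77 − $434.86 = $3170.91
State withholding: $3170.91 × 0.0728 = $230.84
Social Security tax: cap not yet reached, full $3605.77 is subject → $3605.77 × 0.0593 = $213.82
Total deductions = $141.35 + $293.51 + $230.84 + $213.82 = $879.52
Net pay = $3605.77 − $879.52 = $2726.25

$2726.25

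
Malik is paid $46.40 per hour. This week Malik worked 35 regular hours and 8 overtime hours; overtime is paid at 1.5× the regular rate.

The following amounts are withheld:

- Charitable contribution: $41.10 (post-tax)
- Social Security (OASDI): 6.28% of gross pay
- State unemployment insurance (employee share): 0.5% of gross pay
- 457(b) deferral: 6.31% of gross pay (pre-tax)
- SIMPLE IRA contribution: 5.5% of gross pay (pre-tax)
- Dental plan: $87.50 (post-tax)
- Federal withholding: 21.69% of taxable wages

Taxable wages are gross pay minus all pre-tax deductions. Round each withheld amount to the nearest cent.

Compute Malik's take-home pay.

$1229.65

Regular pay: 35 × $46.40 = $1624.00
Overtime pay: 8 × $46.40 × 1.5 = $556.80
Gross pay = $1624.00 + $556.80 = $2180.80
457(b) deferral: $2180.80 × 0.0631 = $137.61
SIMPLE IRA contribution: $2180.80 × 0.055 = $119.94
Pre-tax total = $137.61 + $119.94 = $257.55
Taxable wages = $2180.80 − $257.55 = $1923.25
Federal withholding: $1923.25 × 0.2169 = $417.15
State unemployment insurance (employee share): $2180.80 × 0.005 = $10.90
Social Security (OASDI): $2180.80 × 0.0628 = $136.95
Charitable contribution: $41.10
Dental plan: $87.50
Total deductions = $137.61 + $119.94 + $417.15 + $10.90 + $136.95 + $41.10 + $87.50 = $951.15
Net pay = $2180.80 − $951.15 = $1229.65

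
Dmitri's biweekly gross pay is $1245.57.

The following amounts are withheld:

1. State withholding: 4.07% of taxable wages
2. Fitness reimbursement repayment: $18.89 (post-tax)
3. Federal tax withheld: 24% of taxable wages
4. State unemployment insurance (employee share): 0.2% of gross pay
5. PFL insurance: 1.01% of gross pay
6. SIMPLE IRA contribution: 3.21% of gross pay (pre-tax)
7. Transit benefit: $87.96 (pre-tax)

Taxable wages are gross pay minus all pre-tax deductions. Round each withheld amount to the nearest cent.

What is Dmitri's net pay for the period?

Transit benefit: $87.96
SIMPLE IRA contribution: $1245.57 × 0.0321 = $39.98
Pre-tax total = $87.96 + $39.98 = $127.94
Taxable wages = $1245.57 − $127.94 = $1117.63
State withholding: $1117.63 × 0.0407 = $45.49
Federal tax withheld: $1117.63 × 0.24 = $268.23
PFL insurance: $1245.57 × 0.0101 = $12.58
State unemployment insurance (employee share): $1245.57 × 0.002 = $2.49
Fitness reimbursement repayment: $18.89
Total deductions = $87.96 + $39.98 + $45.49 + $268.23 + $12.58 + $2.49 + $18.89 = $475.62
Net pay = $1245.57 − $475.62 = $769.95

$769.95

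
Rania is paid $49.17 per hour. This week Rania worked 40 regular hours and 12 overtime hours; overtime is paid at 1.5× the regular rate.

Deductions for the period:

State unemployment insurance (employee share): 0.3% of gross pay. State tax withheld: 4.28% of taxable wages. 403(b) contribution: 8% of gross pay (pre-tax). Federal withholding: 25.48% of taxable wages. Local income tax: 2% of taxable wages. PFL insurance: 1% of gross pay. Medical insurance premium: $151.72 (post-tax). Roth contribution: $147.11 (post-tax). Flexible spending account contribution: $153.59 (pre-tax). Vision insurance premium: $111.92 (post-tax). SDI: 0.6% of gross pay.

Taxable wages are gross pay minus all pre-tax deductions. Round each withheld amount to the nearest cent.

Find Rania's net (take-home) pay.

$1220.67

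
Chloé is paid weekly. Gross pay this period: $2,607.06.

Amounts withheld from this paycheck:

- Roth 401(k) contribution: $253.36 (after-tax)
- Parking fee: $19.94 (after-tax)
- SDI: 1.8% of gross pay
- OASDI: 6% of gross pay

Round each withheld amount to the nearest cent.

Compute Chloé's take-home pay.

SDI: $2,607.06 × 0.018 = $46.93
OASDI: $2,607.06 × 0.06 = $156.42
Roth 401(k) contribution: $253.36
Parking fee: $19.94
Total deductions = $46.93 + $156.42 + $253.36 + $19.94 = $476.65
Net pay = $2,607.06 − $476.65 = $2,130.41

$2,130.41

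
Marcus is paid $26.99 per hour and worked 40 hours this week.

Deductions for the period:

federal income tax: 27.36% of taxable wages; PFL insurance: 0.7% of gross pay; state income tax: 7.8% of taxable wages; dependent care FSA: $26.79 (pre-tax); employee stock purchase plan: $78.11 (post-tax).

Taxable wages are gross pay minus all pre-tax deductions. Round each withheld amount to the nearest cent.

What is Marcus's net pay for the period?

$596.97

Gross pay: 40 × $26.99 = $1,079.60
Dependent care FSA: $26.79
Taxable wages = $1,079.60 − $26.79 = $1,052.81
State income tax: $1,052.81 × 0.078 = $82.12
Federal income tax: $1,052.81 × 0.2736 = $288.05
PFL insurance: $1,079.60 × 0.007 = $7.56
Employee stock purchase plan: $78.11
Total deductions = $26.79 + $82.12 + $288.05 + $7.56 + $78.11 = $482.63
Net pay = $1,079.60 − $482.63 = $596.97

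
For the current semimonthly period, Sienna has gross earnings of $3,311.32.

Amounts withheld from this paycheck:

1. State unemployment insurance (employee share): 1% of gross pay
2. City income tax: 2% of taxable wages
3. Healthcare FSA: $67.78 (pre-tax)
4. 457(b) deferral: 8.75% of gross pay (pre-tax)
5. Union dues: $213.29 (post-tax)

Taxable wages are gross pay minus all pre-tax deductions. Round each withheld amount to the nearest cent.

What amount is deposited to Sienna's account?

457(b) deferral: $3,311.32 × 0.0875 = $289.74
Healthcare FSA: $67.78
Pre-tax total = $289.74 + $67.78 = $357.52
Taxable wages = $3,311.32 − $357.52 = $2,953.80
City income tax: $2,953.80 × 0.02 = $59.08
State unemployment insurance (employee share): $3,311.32 × 0.01 = $33.11
Union dues: $213.29
Total deductions = $289.74 + $67.78 + $59.08 + $33.11 + $213.29 = $663.00
Net pay = $3,311.32 − $663.00 = $2,648.32

$2,648.32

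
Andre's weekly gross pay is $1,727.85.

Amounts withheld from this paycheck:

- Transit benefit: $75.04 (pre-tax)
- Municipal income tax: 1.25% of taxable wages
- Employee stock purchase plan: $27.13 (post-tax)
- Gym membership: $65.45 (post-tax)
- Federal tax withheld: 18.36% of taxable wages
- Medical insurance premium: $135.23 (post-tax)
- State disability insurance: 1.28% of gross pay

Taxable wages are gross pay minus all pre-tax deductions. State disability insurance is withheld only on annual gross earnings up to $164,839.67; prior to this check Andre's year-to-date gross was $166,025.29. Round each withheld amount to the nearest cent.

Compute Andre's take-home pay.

$1,100.88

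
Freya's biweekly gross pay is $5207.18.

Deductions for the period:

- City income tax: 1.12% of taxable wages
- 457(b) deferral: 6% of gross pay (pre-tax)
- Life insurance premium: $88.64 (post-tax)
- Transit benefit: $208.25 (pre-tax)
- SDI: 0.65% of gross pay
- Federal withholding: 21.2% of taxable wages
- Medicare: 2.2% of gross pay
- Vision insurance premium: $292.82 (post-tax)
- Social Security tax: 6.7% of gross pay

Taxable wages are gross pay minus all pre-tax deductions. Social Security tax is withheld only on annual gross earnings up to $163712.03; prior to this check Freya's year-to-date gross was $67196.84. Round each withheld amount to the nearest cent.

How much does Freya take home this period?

457(b) deferral: $5207.18 × 0.06 = $312.43
Transit benefit: $208.25
Pre-tax total = $312.43 + $208.25 = $520.68
Taxable wages = $5207.18 − $520.68 = $4686.50
City income tax: $4686.50 × 0.0112 = $52.49
Federal withholding: $4686.50 × 0.212 = $993.54
Social Security tax: cap not yet reached, full $5207.18 is subject → $5207.18 × 0.067 = $348.88
SDI: $5207.18 × 0.0065 = $33.85
Medicare: $5207.18 × 0.022 = $114.56
Life insurance premium: $88.64
Vision insurance premium: $292.82
Total deductions = $312.43 + $208.25 + $52.49 + $993.54 + $348.88 + $33.85 + $114.56 + $88.64 + $292.82 = $2445.46
Net pay = $5207.18 − $2445.46 = $2761.72

$2761.72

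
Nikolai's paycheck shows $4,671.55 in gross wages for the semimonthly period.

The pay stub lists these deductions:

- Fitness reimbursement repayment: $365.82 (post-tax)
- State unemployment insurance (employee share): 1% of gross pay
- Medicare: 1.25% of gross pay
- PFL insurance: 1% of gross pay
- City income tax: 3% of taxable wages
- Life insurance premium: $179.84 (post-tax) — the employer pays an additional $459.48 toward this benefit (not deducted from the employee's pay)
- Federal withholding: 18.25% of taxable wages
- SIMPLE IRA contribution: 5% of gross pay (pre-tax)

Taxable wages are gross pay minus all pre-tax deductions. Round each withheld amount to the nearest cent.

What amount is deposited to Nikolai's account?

SIMPLE IRA contribution: $4,671.55 × 0.05 = $233.58
Taxable wages = $4,671.55 − $233.58 = $4,437.97
City income tax: $4,437.97 × 0.03 = $133.14
Federal withholding: $4,437.97 × 0.1825 = $809.93
State unemployment insurance (employee share): $4,671.55 × 0.01 = $46.72
PFL insurance: $4,671.55 × 0.01 = $46.72
Medicare: $4,671.55 × 0.0125 = $58.39
Fitness reimbursement repayment: $365.82
Life insurance premium: $179.84
(Employer's $459.48 toward life insurance premium is not withheld from the employee.)
Total deductions = $233.58 + $133.14 + $809.93 + $46.72 + $46.72 + $58.39 + $365.82 + $179.84 = $1,874.14
Net pay = $4,671.55 − $1,874.14 = $2,797.41

$2,797.41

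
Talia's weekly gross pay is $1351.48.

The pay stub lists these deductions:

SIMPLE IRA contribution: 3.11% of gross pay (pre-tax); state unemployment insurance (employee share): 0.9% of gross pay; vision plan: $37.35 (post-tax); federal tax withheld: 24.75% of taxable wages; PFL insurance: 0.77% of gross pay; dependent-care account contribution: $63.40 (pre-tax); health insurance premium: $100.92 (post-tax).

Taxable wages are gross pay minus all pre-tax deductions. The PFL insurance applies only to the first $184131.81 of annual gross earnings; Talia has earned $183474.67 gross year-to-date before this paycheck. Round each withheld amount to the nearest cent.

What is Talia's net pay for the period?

$782.16

Dependent-care account contribution: $63.40
SIMPLE IRA contribution: $1351.48 × 0.0311 = $42.03
Pre-tax total = $63.40 + $42.03 = $105.43
Taxable wages = $1351.48 − $105.43 = $1246.05
Federal tax withheld: $1246.05 × 0.2475 = $308.40
PFL insurance: only $184131.81 − $183474.67 = $657.14 of this check is subject → $657.14 × 0.0077 = $5.06
State unemployment insurance (employee share): $1351.48 × 0.009 = $12.16
Vision plan: $37.35
Health insurance premium: $100.92
Total deductions = $63.40 + $42.03 + $308.40 + $5.06 + $12.16 + $37.35 + $100.92 = $569.32
Net pay = $1351.48 − $569.32 = $782.16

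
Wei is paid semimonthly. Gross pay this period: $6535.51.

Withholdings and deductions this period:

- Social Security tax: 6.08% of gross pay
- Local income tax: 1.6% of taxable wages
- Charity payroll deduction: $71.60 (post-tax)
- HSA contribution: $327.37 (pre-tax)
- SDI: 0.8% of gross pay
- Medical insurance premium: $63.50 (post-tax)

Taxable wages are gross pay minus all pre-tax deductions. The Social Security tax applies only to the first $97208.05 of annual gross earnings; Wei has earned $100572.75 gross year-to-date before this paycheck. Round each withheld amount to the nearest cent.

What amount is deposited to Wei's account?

HSA contribution: $327.37
Taxable wages = $6535.51 − $327.37 = $6208.14
Local income tax: $6208.14 × 0.016 = $99.33
SDI: $6535.51 × 0.008 = $52.28
Social Security tax: annual cap $97208.05 already reached (YTD $100572.75), so $0.00
Medical insurance premium: $63.50
Charity payroll deduction: $71.60
Total deductions = $327.37 + $99.33 + $52.28 + $0.00 + $63.50 + $71.60 = $614.08
Net pay = $6535.51 − $614.08 = $5921.43

$5921.43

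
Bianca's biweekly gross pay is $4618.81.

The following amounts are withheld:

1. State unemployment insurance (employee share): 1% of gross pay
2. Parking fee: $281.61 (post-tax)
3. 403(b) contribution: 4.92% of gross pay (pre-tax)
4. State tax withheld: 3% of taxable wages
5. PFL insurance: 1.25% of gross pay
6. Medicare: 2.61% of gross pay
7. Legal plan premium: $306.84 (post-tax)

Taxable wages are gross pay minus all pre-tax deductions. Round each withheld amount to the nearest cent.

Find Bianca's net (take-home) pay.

$3446.88

403(b) contribution: $4618.81 × 0.0492 = $227.25
Taxable wages = $4618.81 − $227.25 = $4391.56
State tax withheld: $4391.56 × 0.03 = $131.75
PFL insurance: $4618.81 × 0.0125 = $57.74
State unemployment insurance (employee share): $4618.81 × 0.01 = $46.19
Medicare: $4618.81 × 0.0261 = $120.55
Parking fee: $281.61
Legal plan premium: $306.84
Total deductions = $227.25 + $131.75 + $57.74 + $46.19 + $120.55 + $281.61 + $306.84 = $1171.93
Net pay = $4618.81 − $1171.93 = $3446.88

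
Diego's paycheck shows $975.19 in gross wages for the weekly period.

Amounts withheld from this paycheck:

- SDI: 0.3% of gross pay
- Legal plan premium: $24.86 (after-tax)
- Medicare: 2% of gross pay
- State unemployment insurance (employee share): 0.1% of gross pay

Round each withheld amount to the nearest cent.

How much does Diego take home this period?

$926.92

SDI: $975.19 × 0.003 = $2.93
State unemployment insurance (employee share): $975.19 × 0.001 = $0.98
Medicare: $975.19 × 0.02 = $19.50
Legal plan premium: $24.86
Total deductions = $2.93 + $0.98 + $19.50 + $24.86 = $48.27
Net pay = $975.19 − $48.27 = $926.92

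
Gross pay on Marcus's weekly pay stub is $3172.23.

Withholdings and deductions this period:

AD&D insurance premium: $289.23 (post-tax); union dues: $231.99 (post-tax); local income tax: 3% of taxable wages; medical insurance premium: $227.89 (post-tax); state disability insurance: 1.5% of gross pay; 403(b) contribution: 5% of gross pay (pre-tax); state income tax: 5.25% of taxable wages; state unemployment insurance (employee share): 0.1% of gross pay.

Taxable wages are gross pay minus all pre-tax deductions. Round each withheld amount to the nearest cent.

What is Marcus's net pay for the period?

$1965.13

403(b) contribution: $3172.23 × 0.05 = $158.61
Taxable wages = $3172.23 − $158.61 = $3013.62
State income tax: $3013.62 × 0.0525 = $158.22
Local income tax: $3013.62 × 0.03 = $90.41
State disability insurance: $3172.23 × 0.015 = $47.58
State unemployment insurance (employee share): $3172.23 × 0.001 = $3.17
Medical insurance premium: $227.89
Union dues: $231.99
AD&D insurance premium: $289.23
Total deductions = $158.61 + $158.22 + $90.41 + $47.58 + $3.17 + $227.89 + $231.99 + $289.23 = $1207.10
Net pay = $3172.23 − $1207.10 = $1965.13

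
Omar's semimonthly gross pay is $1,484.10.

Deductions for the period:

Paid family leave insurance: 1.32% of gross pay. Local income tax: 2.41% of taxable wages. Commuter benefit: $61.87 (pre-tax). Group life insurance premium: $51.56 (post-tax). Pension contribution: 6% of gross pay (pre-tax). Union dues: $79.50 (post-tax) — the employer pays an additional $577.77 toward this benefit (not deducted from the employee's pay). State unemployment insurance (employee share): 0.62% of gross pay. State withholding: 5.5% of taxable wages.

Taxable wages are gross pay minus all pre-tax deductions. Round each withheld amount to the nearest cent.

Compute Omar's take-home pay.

Pension contribution: $1,484.10 × 0.06 = $89.05
Commuter benefit: $61.87
Pre-tax total = $89.05 + $61.87 = $150.92
Taxable wages = $1,484.10 − $150.92 = $1,333.18
Local income tax: $1,333.18 × 0.0241 = $32.13
State withholding: $1,333.18 × 0.055 = $73.32
State unemployment insurance (employee share): $1,484.10 × 0.0062 = $9.20
Paid family leave insurance: $1,484.10 × 0.0132 = $19.59
Union dues: $79.50
Group life insurance premium: $51.56
(Employer's $577.77 toward union dues is not withheld from the employee.)
Total deductions = $89.05 + $61.87 + $32.13 + $73.32 + $9.20 + $19.59 + $79.50 + $51.56 = $416.22
Net pay = $1,484.10 − $416.22 = $1,067.88

$1,067.88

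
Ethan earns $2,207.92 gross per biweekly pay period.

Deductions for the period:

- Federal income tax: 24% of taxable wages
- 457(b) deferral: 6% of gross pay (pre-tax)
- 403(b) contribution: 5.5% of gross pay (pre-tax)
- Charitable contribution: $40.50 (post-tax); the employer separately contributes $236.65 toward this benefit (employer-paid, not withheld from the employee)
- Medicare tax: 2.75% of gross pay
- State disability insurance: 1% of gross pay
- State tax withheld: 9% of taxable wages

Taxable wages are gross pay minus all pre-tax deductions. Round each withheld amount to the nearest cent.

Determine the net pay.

403(b) contribution: $2,207.92 × 0.055 = $121.44
457(b) deferral: $2,207.92 × 0.06 = $132.48
Pre-tax total = $121.44 + $132.48 = $253.92
Taxable wages = $2,207.92 − $253.92 = $1,954.00
State tax withheld: $1,954.00 × 0.09 = $175.86
Federal income tax: $1,954.00 × 0.24 = $468.96
Medicare tax: $2,207.92 × 0.0275 = $60.72
State disability insurance: $2,207.92 × 0.01 = $22.08
Charitable contribution: $40.50
(Employer's $236.65 toward charitable contribution is not withheld from the employee.)
Total deductions = $121.44 + $132.48 + $175.86 + $468.96 + $60.72 + $22.08 + $40.50 = $1,022.04
Net pay = $2,207.92 − $1,022.04 = $1,185.88

$1,185.88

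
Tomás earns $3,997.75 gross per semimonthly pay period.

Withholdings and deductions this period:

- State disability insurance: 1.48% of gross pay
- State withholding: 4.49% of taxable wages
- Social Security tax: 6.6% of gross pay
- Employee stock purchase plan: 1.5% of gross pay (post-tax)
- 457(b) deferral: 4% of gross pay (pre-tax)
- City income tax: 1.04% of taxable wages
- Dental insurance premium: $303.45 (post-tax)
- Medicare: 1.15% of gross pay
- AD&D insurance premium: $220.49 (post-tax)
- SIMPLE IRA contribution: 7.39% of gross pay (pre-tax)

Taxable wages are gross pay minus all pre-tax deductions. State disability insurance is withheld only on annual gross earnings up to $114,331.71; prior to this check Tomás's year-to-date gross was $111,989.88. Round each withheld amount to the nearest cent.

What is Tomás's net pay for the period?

$2,418.13

SIMPLE IRA contribution: $3,997.75 × 0.0739 = $295.43
457(b) deferral: $3,997.75 × 0.04 = $159.91
Pre-tax total = $295.43 + $159.91 = $455.34
Taxable wages = $3,997.75 − $455.34 = $3,542.41
City income tax: $3,542.41 × 0.0104 = $36.84
State withholding: $3,542.41 × 0.0449 = $159.05
State disability insurance: only $114,331.71 − $111,989.88 = $2,341.83 of this check is subject → $2,341.83 × 0.0148 = $34.66
Medicare: $3,997.75 × 0.0115 = $45.97
Social Security tax: $3,997.75 × 0.066 = $263.85
AD&D insurance premium: $220.49
Dental insurance premium: $303.45
Employee stock purchase plan: $3,997.75 × 0.015 = $59.97
Total deductions = $295.43 + $159.91 + $36.84 + $159.05 + $34.66 + $45.97 + $263.85 + $220.49 + $303.45 + $59.97 = $1,579.62
Net pay = $3,997.75 − $1,579.62 = $2,418.13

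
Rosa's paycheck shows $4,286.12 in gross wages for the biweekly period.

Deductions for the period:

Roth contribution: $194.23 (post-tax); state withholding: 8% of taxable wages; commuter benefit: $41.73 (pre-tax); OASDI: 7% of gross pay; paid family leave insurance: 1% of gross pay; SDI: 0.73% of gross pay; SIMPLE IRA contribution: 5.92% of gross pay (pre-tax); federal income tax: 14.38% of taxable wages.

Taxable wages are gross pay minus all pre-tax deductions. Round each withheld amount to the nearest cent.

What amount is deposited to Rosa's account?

$2,529.13

SIMPLE IRA contribution: $4,286.12 × 0.0592 = $253.74
Commuter benefit: $41.73
Pre-tax total = $253.74 + $41.73 = $295.47
Taxable wages = $4,286.12 − $295.47 = $3,990.65
State withholding: $3,990.65 × 0.08 = $319.25
Federal income tax: $3,990.65 × 0.1438 = $573.86
Paid family leave insurance: $4,286.12 × 0.01 = $42.86
SDI: $4,286.12 × 0.0073 = $31.29
OASDI: $4,286.12 × 0.07 = $300.03
Roth contribution: $194.23
Total deductions = $253.74 + $41.73 + $319.25 + $573.86 + $42.86 + $31.29 + $300.03 + $194.23 = $1,756.99
Net pay = $4,286.12 − $1,756.99 = $2,529.13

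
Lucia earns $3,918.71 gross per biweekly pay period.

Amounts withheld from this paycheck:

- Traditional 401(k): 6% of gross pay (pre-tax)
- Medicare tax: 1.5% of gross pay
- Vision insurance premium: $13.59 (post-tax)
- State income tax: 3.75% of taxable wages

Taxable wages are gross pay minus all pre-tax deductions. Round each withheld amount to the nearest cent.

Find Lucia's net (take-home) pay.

Traditional 401(k): $3,918.71 × 0.06 = $235.12
Taxable wages = $3,918.71 − $235.12 = $3,683.59
State income tax: $3,683.59 × 0.0375 = $138.13
Medicare tax: $3,918.71 × 0.015 = $58.78
Vision insurance premium: $13.59
Total deductions = $235.12 + $138.13 + $58.78 + $13.59 = $445.62
Net pay = $3,918.71 − $445.62 = $3,473.09

$3,473.09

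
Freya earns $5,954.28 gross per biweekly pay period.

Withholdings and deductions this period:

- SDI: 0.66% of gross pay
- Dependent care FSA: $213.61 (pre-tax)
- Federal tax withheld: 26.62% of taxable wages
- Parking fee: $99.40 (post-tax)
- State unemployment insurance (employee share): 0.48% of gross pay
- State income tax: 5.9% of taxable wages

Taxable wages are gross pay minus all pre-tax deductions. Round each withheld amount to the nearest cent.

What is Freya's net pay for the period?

$3,706.52

Dependent care FSA: $213.61
Taxable wages = $5,954.28 − $213.61 = $5,740.67
Federal tax withheld: $5,740.67 × 0.2662 = $1,528.17
State income tax: $5,740.67 × 0.059 = $338.70
State unemployment insurance (employee share): $5,954.28 × 0.0048 = $28.58
SDI: $5,954.28 × 0.0066 = $39.30
Parking fee: $99.40
Total deductions = $213.61 + $1,528.17 + $338.70 + $28.58 + $39.30 + $99.40 = $2,247.76
Net pay = $5,954.28 − $2,247.76 = $3,706.52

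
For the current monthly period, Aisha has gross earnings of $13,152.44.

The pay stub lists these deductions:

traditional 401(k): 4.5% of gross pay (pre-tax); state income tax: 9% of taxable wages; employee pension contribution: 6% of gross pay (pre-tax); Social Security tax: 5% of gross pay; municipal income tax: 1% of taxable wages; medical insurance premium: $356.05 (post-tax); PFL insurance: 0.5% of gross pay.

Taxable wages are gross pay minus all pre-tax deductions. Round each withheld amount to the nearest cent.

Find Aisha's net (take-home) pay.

Traditional 401(k): $13,152.44 × 0.045 = $591.86
Employee pension contribution: $13,152.44 × 0.06 = $789.15
Pre-tax total = $591.86 + $789.15 = $1,381.01
Taxable wages = $13,152.44 − $1,381.01 = $11,771.43
Municipal income tax: $11,771.43 × 0.01 = $117.71
State income tax: $11,771.43 × 0.09 = $1,059.43
PFL insurance: $13,152.44 × 0.005 = $65.76
Social Security tax: $13,152.44 × 0.05 = $657.62
Medical insurance premium: $356.05
Total deductions = $591.86 + $789.15 + $117.71 + $1,059.43 + $65.76 + $657.62 + $356.05 = $3,637.58
Net pay = $13,152.44 − $3,637.58 = $9,514.86

$9,514.86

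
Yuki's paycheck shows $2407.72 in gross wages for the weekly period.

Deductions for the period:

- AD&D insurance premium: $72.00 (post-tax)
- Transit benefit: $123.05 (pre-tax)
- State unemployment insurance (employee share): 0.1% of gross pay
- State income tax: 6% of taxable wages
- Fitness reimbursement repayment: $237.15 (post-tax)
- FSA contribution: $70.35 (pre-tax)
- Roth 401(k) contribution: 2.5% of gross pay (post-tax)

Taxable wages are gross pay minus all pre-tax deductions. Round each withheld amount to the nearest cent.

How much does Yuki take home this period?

$1709.71

Transit benefit: $123.05
FSA contribution: $70.35
Pre-tax total = $123.05 + $70.35 = $193.40
Taxable wages = $2407.72 − $193.40 = $2214.32
State income tax: $2214.32 × 0.06 = $132.86
State unemployment insurance (employee share): $2407.72 × 0.001 = $2.41
Fitness reimbursement repayment: $237.15
AD&D insurance premium: $72.00
Roth 401(k) contribution: $2407.72 × 0.025 = $60.19
Total deductions = $123.05 + $70.35 + $132.86 + $2.41 + $237.15 + $72.00 + $60.19 = $698.01
Net pay = $2407.72 − $698.01 = $1709.71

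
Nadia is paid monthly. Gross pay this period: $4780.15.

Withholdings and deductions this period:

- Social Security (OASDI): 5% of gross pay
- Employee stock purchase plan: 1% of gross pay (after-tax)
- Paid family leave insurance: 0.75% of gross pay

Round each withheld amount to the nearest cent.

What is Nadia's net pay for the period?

Paid family leave insurance: $4780.15 × 0.0075 = $35.85
Social Security (OASDI): $4780.15 × 0.05 = $239.01
Employee stock purchase plan: $4780.15 × 0.01 = $47.80
Total deductions = $35.85 + $239.01 + $47.80 = $322.66
Net pay = $4780.15 − $322.66 = $4457.49

$4457.49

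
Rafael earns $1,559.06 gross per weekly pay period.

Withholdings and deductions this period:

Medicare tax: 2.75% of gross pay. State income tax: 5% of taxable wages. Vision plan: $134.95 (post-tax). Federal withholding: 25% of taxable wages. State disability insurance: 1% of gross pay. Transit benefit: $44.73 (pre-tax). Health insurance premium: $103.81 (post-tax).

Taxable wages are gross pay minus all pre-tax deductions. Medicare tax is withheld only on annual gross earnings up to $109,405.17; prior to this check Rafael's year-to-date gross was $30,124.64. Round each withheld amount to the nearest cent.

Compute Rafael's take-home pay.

Transit benefit: $44.73
Taxable wages = $1,559.06 − $44.73 = $1,514.33
State income tax: $1,514.33 × 0.05 = $75.72
Federal withholding: $1,514.33 × 0.25 = $378.58
Medicare tax: cap not yet reached, full $1,559.06 is subject → $1,559.06 × 0.0275 = $42.87
State disability insurance: $1,559.06 × 0.01 = $15.59
Vision plan: $134.95
Health insurance premium: $103.81
Total deductions = $44.73 + $75.72 + $378.58 + $42.87 + $15.59 + $134.95 + $103.81 = $796.25
Net pay = $1,559.06 − $796.25 = $762.81

$762.81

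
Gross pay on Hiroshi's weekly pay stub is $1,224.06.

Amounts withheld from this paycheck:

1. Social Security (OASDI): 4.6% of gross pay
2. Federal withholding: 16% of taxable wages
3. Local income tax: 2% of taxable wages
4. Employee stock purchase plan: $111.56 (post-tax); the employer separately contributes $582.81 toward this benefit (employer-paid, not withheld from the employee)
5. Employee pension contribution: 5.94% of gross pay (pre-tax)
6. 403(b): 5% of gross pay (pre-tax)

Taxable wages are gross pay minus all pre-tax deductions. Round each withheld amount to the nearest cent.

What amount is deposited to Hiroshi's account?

$726.06

403(b): $1,224.06 × 0.05 = $61.20
Employee pension contribution: $1,224.06 × 0.0594 = $72.71
Pre-tax total = $61.20 + $72.71 = $133.91
Taxable wages = $1,224.06 − $133.91 = $1,090.15
Local income tax: $1,090.15 × 0.02 = $21.80
Federal withholding: $1,090.15 × 0.16 = $174.42
Social Security (OASDI): $1,224.06 × 0.046 = $56.31
Employee stock purchase plan: $111.56
(Employer's $582.81 toward employee stock purchase plan is not withheld from the employee.)
Total deductions = $61.20 + $72.71 + $21.80 + $174.42 + $56.31 + $111.56 = $498.00
Net pay = $1,224.06 − $498.00 = $726.06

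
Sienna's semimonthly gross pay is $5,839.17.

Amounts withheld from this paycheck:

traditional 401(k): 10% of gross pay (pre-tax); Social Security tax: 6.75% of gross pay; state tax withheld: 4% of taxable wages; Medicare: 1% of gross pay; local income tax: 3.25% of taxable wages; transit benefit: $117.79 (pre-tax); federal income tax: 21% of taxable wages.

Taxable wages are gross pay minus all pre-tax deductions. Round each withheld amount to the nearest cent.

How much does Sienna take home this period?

Transit benefit: $117.79
Traditional 401(k): $5,839.17 × 0.1 = $583.92
Pre-tax total = $117.79 + $583.92 = $701.71
Taxable wages = $5,839.17 − $701.71 = $5,137.46
Local income tax: $5,137.46 × 0.0325 = $166.97
Federal income tax: $5,137.46 × 0.21 = $1,078.87
State tax withheld: $5,137.46 × 0.04 = $205.50
Social Security tax: $5,839.17 × 0.0675 = $394.14
Medicare: $5,839.17 × 0.01 = $58.39
Total deductions = $117.79 + $583.92 + $166.97 + $1,078.87 + $205.50 + $394.14 + $58.39 = $2,605.58
Net pay = $5,839.17 − $2,605.58 = $3,233.59

$3,233.59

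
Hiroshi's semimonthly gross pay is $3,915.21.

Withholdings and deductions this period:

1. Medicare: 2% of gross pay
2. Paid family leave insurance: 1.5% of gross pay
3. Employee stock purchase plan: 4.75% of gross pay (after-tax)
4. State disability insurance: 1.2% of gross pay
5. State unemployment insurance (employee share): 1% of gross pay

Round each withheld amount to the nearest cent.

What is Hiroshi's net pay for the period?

State unemployment insurance (employee share): $3,915.21 × 0.01 = $39.15
State disability insurance: $3,915.21 × 0.012 = $46.98
Medicare: $3,915.21 × 0.02 = $78.30
Paid family leave insurance: $3,915.21 × 0.015 = $58.73
Employee stock purchase plan: $3,915.21 × 0.0475 = $185.97
Total deductions = $39.15 + $46.98 + $78.30 + $58.73 + $185.97 = $409.13
Net pay = $3,915.21 − $409.13 = $3,506.08

$3,506.08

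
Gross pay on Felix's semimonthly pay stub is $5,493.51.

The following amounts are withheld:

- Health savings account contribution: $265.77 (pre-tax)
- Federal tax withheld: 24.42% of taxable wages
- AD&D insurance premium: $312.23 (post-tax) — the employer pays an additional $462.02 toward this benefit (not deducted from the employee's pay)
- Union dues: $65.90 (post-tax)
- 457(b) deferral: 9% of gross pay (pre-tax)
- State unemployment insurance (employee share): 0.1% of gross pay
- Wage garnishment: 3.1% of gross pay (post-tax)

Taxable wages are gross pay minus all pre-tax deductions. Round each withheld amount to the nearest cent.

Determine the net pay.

457(b) deferral: $5,493.51 × 0.09 = $494.42
Health savings account contribution: $265.77
Pre-tax total = $494.42 + $265.77 = $760.19
Taxable wages = $5,493.51 − $760.19 = $4,733.32
Federal tax withheld: $4,733.32 × 0.2442 = $1,155.88
State unemployment insurance (employee share): $5,493.51 × 0.001 = $5.49
AD&D insurance premium: $312.23
Union dues: $65.90
Wage garnishment: $5,493.51 × 0.031 = $170.30
(Employer's $462.02 toward AD&D insurance premium is not withheld from the employee.)
Total deductions = $494.42 + $265.77 + $1,155.88 + $5.49 + $312.23 + $65.90 + $170.30 = $2,469.99
Net pay = $5,493.51 − $2,469.99 = $3,023.52

$3,023.52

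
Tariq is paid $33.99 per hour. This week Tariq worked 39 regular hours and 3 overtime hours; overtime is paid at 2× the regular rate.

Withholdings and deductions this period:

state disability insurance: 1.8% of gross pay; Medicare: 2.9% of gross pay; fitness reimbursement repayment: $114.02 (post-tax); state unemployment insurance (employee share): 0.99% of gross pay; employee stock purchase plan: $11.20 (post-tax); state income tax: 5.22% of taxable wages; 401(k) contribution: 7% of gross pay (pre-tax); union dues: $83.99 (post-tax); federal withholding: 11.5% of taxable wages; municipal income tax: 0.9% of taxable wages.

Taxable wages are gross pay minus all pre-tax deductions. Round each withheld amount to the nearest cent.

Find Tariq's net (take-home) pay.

$875.60

Regular pay: 39 × $33.99 = $1,325.61
Overtime pay: 3 × $33.99 × 2 = $203.94
Gross pay = $1,325.61 + $203.94 = $1,529.55
401(k) contribution: $1,529.55 × 0.07 = $107.07
Taxable wages = $1,529.55 − $107.07 = $1,422.48
State income tax: $1,422.48 × 0.0522 = $74.25
Federal withholding: $1,422.48 × 0.115 = $163.59
Municipal income tax: $1,422.48 × 0.009 = $12.80
State disability insurance: $1,529.55 × 0.018 = $27.53
Medicare: $1,529.55 × 0.029 = $44.36
State unemployment insurance (employee share): $1,529.55 × 0.0099 = $15.14
Union dues: $83.99
Employee stock purchase plan: $11.20
Fitness reimbursement repayment: $114.02
Total deductions = $107.07 + $74.25 + $163.59 + $12.80 + $27.53 + $44.36 + $15.14 + $83.99 + $11.20 + $114.02 = $653.95
Net pay = $1,529.55 − $653.95 = $875.60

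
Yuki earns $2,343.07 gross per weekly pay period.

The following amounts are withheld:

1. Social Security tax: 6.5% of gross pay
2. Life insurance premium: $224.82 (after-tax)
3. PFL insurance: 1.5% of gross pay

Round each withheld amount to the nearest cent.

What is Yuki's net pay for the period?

Social Security tax: $2,343.07 × 0.065 = $152.30
PFL insurance: $2,343.07 × 0.015 = $35.15
Life insurance premium: $224.82
Total deductions = $152.30 + $35.15 + $224.82 = $412.27
Net pay = $2,343.07 − $412.27 = $1,930.80

$1,930.80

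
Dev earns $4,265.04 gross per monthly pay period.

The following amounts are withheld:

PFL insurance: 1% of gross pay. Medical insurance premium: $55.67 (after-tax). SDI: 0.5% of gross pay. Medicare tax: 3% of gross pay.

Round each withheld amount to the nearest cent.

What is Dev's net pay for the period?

Medicare tax: $4,265.04 × 0.03 = $127.95
PFL insurance: $4,265.04 × 0.01 = $42.65
SDI: $4,265.04 × 0.005 = $21.33
Medical insurance premium: $55.67
Total deductions = $127.95 + $42.65 + $21.33 + $55.67 = $247.60
Net pay = $4,265.04 − $247.60 = $4,017.44

$4,017.44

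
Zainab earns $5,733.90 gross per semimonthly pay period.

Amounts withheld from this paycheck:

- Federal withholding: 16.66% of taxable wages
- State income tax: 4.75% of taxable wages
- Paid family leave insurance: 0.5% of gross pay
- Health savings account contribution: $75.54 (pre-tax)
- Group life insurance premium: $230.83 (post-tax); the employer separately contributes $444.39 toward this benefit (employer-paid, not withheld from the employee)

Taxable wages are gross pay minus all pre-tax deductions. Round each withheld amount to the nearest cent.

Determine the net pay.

Health savings account contribution: $75.54
Taxable wages = $5,733.90 − $75.54 = $5,658.36
Federal withholding: $5,658.36 × 0.1666 = $942.68
State income tax: $5,658.36 × 0.0475 = $268.77
Paid family leave insurance: $5,733.90 × 0.005 = $28.67
Group life insurance premium: $230.83
(Employer's $444.39 toward group life insurance premium is not withheld from the employee.)
Total deductions = $75.54 + $942.68 + $268.77 + $28.67 + $230.83 = $1,546.49
Net pay = $5,733.90 − $1,546.49 = $4,187.41

$4,187.41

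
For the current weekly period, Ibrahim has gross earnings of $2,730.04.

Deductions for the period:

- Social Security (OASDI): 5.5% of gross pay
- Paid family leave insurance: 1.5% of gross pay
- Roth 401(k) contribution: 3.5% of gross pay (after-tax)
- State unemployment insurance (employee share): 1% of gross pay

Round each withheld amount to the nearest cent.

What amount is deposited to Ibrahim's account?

Paid family leave insurance: $2,730.04 × 0.015 = $40.95
State unemployment insurance (employee share): $2,730.04 × 0.01 = $27.30
Social Security (OASDI): $2,730.04 × 0.055 = $150.15
Roth 401(k) contribution: $2,730.04 × 0.035 = $95.55
Total deductions = $40.95 + $27.30 + $150.15 + $95.55 = $313.95
Net pay = $2,730.04 − $313.95 = $2,416.09

$2,416.09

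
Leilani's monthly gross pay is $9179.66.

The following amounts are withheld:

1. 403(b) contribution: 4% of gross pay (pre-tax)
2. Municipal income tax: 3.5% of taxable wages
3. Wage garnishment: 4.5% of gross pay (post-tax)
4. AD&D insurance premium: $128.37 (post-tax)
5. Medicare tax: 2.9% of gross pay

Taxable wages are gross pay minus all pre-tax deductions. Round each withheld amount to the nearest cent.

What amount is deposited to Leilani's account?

403(b) contribution: $9179.66 × 0.04 = $367.19
Taxable wages = $9179.66 − $367.19 = $8812.47
Municipal income tax: $8812.47 × 0.035 = $308.44
Medicare tax: $9179.66 × 0.029 = $266.21
Wage garnishment: $9179.66 × 0.045 = $413.08
AD&D insurance premium: $128.37
Total deductions = $367.19 + $308.44 + $266.21 + $413.08 + $128.37 = $1483.29
Net pay = $9179.66 − $1483.29 = $7696.37

$7696.37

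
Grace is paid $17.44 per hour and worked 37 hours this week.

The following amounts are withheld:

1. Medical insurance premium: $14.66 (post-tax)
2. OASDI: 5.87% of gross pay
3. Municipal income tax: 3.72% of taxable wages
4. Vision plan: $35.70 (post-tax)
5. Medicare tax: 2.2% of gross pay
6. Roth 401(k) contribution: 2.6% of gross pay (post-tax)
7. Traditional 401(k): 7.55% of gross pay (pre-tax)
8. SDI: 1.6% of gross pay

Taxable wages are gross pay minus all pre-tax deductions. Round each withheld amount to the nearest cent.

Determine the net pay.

$444.83

Gross pay: 37 × $17.44 = $645.28
Traditional 401(k): $645.28 × 0.0755 = $48.72
Taxable wages = $645.28 − $48.72 = $596.56
Municipal income tax: $596.56 × 0.0372 = $22.19
OASDI: $645.28 × 0.0587 = $37.88
SDI: $645.28 × 0.016 = $10.32
Medicare tax: $645.28 × 0.022 = $14.20
Roth 401(k) contribution: $645.28 × 0.026 = $16.78
Vision plan: $35.70
Medical insurance premium: $14.66
Total deductions = $48.72 + $22.19 + $37.88 + $10.32 + $14.20 + $16.78 + $35.70 + $14.66 = $200.45
Net pay = $645.28 − $200.45 = $444.83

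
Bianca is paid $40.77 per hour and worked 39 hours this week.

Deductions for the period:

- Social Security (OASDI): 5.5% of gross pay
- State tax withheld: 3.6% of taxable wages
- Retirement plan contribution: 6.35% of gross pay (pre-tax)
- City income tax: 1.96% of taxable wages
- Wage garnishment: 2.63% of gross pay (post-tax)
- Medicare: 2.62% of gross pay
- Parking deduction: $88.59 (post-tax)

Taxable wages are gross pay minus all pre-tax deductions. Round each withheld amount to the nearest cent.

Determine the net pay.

Gross pay: 39 × $40.77 = $1,590.03
Retirement plan contribution: $1,590.03 × 0.0635 = $100.97
Taxable wages = $1,590.03 − $100.97 = $1,489.06
State tax withheld: $1,489.06 × 0.036 = $53.61
City income tax: $1,489.06 × 0.0196 = $29.19
Social Security (OASDI): $1,590.03 × 0.055 = $87.45
Medicare: $1,590.03 × 0.0262 = $41.66
Parking deduction: $88.59
Wage garnishment: $1,590.03 × 0.0263 = $41.82
Total deductions = $100.97 + $53.61 + $29.19 + $87.45 + $41.66 + $88.59 + $41.82 = $443.29
Net pay = $1,590.03 − $443.29 = $1,146.74

$1,146.74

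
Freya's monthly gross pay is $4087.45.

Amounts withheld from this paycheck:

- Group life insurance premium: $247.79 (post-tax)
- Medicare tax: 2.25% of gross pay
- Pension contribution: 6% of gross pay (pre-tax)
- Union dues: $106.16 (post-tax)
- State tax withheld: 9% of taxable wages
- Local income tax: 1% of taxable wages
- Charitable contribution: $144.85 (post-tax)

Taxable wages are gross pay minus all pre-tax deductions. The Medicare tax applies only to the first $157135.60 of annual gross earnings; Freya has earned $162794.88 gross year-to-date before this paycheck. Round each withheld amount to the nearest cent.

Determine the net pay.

Pension contribution: $4087.45 × 0.06 = $245.25
Taxable wages = $4087.45 − $245.25 = $3842.20
State tax withheld: $3842.20 × 0.09 = $345.80
Local income tax: $3842.20 × 0.01 = $38.42
Medicare tax: annual cap $157135.60 already reached (YTD $162794.88), so $0.00
Group life insurance premium: $247.79
Union dues: $106.16
Charitable contribution: $144.85
Total deductions = $245.25 + $345.80 + $38.42 + $0.00 + $247.79 + $106.16 + $144.85 = $1128.27
Net pay = $4087.45 − $1128.27 = $2959.18

$2959.18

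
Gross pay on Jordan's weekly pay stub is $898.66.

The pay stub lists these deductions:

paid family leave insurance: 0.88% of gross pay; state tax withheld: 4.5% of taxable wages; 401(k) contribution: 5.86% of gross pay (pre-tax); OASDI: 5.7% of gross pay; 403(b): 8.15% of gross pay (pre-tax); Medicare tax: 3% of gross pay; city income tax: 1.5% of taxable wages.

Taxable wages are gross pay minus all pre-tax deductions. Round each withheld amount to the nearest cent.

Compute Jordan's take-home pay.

403(b): $898.66 × 0.0815 = $73.24
401(k) contribution: $898.66 × 0.0586 = $52.66
Pre-tax total = $73.24 + $52.66 = $125.90
Taxable wages = $898.66 − $125.90 = $772.76
City income tax: $772.76 × 0.015 = $11.59
State tax withheld: $772.76 × 0.045 = $34.77
Paid family leave insurance: $898.66 × 0.0088 = $7.91
Medicare tax: $898.66 × 0.03 = $26.96
OASDI: $898.66 × 0.057 = $51.22
Total deductions = $73.24 + $52.66 + $11.59 + $34.77 + $7.91 + $26.96 + $51.22 = $258.35
Net pay = $898.66 − $258.35 = $640.31

$640.31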